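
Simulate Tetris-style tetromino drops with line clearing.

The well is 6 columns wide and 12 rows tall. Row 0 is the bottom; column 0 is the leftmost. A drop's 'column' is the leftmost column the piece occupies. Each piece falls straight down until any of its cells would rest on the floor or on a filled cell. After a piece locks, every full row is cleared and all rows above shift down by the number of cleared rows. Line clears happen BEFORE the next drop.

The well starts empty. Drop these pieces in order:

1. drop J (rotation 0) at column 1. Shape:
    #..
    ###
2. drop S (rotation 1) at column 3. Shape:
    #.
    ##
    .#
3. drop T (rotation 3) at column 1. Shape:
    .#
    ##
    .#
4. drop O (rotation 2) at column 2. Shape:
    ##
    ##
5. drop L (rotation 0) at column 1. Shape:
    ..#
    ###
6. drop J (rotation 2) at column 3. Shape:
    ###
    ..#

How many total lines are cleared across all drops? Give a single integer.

Answer: 0

Derivation:
Drop 1: J rot0 at col 1 lands with bottom-row=0; cleared 0 line(s) (total 0); column heights now [0 2 1 1 0 0], max=2
Drop 2: S rot1 at col 3 lands with bottom-row=0; cleared 0 line(s) (total 0); column heights now [0 2 1 3 2 0], max=3
Drop 3: T rot3 at col 1 lands with bottom-row=1; cleared 0 line(s) (total 0); column heights now [0 3 4 3 2 0], max=4
Drop 4: O rot2 at col 2 lands with bottom-row=4; cleared 0 line(s) (total 0); column heights now [0 3 6 6 2 0], max=6
Drop 5: L rot0 at col 1 lands with bottom-row=6; cleared 0 line(s) (total 0); column heights now [0 7 7 8 2 0], max=8
Drop 6: J rot2 at col 3 lands with bottom-row=7; cleared 0 line(s) (total 0); column heights now [0 7 7 9 9 9], max=9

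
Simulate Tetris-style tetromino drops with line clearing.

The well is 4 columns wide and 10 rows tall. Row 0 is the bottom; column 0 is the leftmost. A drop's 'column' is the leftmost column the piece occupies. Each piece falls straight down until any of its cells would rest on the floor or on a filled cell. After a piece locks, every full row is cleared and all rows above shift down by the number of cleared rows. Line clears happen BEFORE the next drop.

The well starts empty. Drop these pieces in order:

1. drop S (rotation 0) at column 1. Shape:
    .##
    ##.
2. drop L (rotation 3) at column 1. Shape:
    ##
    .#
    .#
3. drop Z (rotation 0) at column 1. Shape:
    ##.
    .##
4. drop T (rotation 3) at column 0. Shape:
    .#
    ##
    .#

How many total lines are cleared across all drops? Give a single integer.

Drop 1: S rot0 at col 1 lands with bottom-row=0; cleared 0 line(s) (total 0); column heights now [0 1 2 2], max=2
Drop 2: L rot3 at col 1 lands with bottom-row=2; cleared 0 line(s) (total 0); column heights now [0 5 5 2], max=5
Drop 3: Z rot0 at col 1 lands with bottom-row=5; cleared 0 line(s) (total 0); column heights now [0 7 7 6], max=7
Drop 4: T rot3 at col 0 lands with bottom-row=7; cleared 0 line(s) (total 0); column heights now [9 10 7 6], max=10

Answer: 0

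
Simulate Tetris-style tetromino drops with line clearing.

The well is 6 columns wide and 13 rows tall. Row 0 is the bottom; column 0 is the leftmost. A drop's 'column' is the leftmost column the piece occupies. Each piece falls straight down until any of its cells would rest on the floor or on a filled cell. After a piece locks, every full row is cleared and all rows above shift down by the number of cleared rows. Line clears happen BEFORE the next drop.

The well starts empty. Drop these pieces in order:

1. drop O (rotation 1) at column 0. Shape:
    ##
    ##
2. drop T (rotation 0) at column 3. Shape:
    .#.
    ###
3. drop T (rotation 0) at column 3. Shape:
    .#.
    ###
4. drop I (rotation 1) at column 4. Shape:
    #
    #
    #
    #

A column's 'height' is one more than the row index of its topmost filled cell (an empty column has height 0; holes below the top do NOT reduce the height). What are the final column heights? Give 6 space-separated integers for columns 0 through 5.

Answer: 2 2 0 3 8 3

Derivation:
Drop 1: O rot1 at col 0 lands with bottom-row=0; cleared 0 line(s) (total 0); column heights now [2 2 0 0 0 0], max=2
Drop 2: T rot0 at col 3 lands with bottom-row=0; cleared 0 line(s) (total 0); column heights now [2 2 0 1 2 1], max=2
Drop 3: T rot0 at col 3 lands with bottom-row=2; cleared 0 line(s) (total 0); column heights now [2 2 0 3 4 3], max=4
Drop 4: I rot1 at col 4 lands with bottom-row=4; cleared 0 line(s) (total 0); column heights now [2 2 0 3 8 3], max=8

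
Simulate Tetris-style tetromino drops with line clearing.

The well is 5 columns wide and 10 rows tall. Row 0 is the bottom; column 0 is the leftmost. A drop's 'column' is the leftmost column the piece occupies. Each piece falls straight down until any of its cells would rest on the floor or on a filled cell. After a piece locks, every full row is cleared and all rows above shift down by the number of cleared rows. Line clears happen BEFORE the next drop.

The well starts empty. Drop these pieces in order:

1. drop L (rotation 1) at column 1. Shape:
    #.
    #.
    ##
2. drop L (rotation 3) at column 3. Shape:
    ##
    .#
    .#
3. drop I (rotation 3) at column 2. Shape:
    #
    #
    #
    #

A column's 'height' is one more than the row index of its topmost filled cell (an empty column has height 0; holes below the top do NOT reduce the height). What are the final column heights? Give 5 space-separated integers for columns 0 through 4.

Answer: 0 3 5 3 3

Derivation:
Drop 1: L rot1 at col 1 lands with bottom-row=0; cleared 0 line(s) (total 0); column heights now [0 3 1 0 0], max=3
Drop 2: L rot3 at col 3 lands with bottom-row=0; cleared 0 line(s) (total 0); column heights now [0 3 1 3 3], max=3
Drop 3: I rot3 at col 2 lands with bottom-row=1; cleared 0 line(s) (total 0); column heights now [0 3 5 3 3], max=5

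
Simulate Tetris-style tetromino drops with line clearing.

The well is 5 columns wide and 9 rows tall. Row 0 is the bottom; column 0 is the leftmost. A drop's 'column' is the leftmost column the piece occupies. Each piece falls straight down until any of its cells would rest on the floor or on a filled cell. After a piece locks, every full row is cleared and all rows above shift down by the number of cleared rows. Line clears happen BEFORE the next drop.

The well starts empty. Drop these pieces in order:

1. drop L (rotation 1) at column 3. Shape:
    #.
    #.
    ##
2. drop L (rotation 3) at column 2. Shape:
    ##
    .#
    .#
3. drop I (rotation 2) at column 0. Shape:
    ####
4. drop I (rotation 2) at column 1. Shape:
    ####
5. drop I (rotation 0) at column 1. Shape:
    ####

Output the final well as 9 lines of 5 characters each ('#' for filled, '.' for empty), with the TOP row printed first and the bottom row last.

Answer: .####
.####
####.
..##.
...#.
...#.
...#.
...#.
...##

Derivation:
Drop 1: L rot1 at col 3 lands with bottom-row=0; cleared 0 line(s) (total 0); column heights now [0 0 0 3 1], max=3
Drop 2: L rot3 at col 2 lands with bottom-row=3; cleared 0 line(s) (total 0); column heights now [0 0 6 6 1], max=6
Drop 3: I rot2 at col 0 lands with bottom-row=6; cleared 0 line(s) (total 0); column heights now [7 7 7 7 1], max=7
Drop 4: I rot2 at col 1 lands with bottom-row=7; cleared 0 line(s) (total 0); column heights now [7 8 8 8 8], max=8
Drop 5: I rot0 at col 1 lands with bottom-row=8; cleared 0 line(s) (total 0); column heights now [7 9 9 9 9], max=9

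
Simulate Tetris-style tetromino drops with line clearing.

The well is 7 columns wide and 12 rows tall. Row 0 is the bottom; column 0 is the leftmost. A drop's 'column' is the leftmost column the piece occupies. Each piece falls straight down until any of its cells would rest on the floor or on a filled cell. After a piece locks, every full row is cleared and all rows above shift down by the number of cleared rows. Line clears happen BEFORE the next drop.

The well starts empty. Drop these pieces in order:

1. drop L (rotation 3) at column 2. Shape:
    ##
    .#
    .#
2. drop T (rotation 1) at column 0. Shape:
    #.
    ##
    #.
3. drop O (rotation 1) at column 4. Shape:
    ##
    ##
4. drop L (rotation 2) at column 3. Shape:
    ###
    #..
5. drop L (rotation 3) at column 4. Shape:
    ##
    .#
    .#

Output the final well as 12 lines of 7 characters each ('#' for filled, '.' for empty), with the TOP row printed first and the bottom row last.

Drop 1: L rot3 at col 2 lands with bottom-row=0; cleared 0 line(s) (total 0); column heights now [0 0 3 3 0 0 0], max=3
Drop 2: T rot1 at col 0 lands with bottom-row=0; cleared 0 line(s) (total 0); column heights now [3 2 3 3 0 0 0], max=3
Drop 3: O rot1 at col 4 lands with bottom-row=0; cleared 0 line(s) (total 0); column heights now [3 2 3 3 2 2 0], max=3
Drop 4: L rot2 at col 3 lands with bottom-row=3; cleared 0 line(s) (total 0); column heights now [3 2 3 5 5 5 0], max=5
Drop 5: L rot3 at col 4 lands with bottom-row=5; cleared 0 line(s) (total 0); column heights now [3 2 3 5 8 8 0], max=8

Answer: .......
.......
.......
.......
....##.
.....#.
.....#.
...###.
...#...
#.##...
##.###.
#..###.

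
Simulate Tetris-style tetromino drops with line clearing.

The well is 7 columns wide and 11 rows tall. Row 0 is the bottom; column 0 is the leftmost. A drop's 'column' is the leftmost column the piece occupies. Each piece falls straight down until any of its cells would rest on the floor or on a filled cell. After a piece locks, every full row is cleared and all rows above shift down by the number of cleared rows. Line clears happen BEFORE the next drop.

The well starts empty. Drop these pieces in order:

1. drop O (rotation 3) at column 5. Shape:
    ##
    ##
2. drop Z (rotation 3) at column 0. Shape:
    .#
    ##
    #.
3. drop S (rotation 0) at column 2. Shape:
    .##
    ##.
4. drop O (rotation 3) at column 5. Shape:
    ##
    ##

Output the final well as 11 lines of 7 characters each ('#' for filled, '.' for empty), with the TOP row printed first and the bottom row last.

Drop 1: O rot3 at col 5 lands with bottom-row=0; cleared 0 line(s) (total 0); column heights now [0 0 0 0 0 2 2], max=2
Drop 2: Z rot3 at col 0 lands with bottom-row=0; cleared 0 line(s) (total 0); column heights now [2 3 0 0 0 2 2], max=3
Drop 3: S rot0 at col 2 lands with bottom-row=0; cleared 0 line(s) (total 0); column heights now [2 3 1 2 2 2 2], max=3
Drop 4: O rot3 at col 5 lands with bottom-row=2; cleared 0 line(s) (total 0); column heights now [2 3 1 2 2 4 4], max=4

Answer: .......
.......
.......
.......
.......
.......
.......
.....##
.#...##
##.####
#.##.##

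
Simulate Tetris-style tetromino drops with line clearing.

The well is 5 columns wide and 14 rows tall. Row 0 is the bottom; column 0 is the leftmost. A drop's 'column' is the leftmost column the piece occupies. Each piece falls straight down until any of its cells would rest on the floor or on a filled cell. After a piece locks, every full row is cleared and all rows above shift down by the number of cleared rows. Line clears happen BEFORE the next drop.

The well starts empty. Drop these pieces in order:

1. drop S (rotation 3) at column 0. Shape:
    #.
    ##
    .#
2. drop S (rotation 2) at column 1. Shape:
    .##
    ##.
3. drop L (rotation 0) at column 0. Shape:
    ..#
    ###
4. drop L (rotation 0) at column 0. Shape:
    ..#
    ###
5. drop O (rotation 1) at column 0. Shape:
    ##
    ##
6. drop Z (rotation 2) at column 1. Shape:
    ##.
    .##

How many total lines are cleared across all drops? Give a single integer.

Drop 1: S rot3 at col 0 lands with bottom-row=0; cleared 0 line(s) (total 0); column heights now [3 2 0 0 0], max=3
Drop 2: S rot2 at col 1 lands with bottom-row=2; cleared 0 line(s) (total 0); column heights now [3 3 4 4 0], max=4
Drop 3: L rot0 at col 0 lands with bottom-row=4; cleared 0 line(s) (total 0); column heights now [5 5 6 4 0], max=6
Drop 4: L rot0 at col 0 lands with bottom-row=6; cleared 0 line(s) (total 0); column heights now [7 7 8 4 0], max=8
Drop 5: O rot1 at col 0 lands with bottom-row=7; cleared 0 line(s) (total 0); column heights now [9 9 8 4 0], max=9
Drop 6: Z rot2 at col 1 lands with bottom-row=8; cleared 0 line(s) (total 0); column heights now [9 10 10 9 0], max=10

Answer: 0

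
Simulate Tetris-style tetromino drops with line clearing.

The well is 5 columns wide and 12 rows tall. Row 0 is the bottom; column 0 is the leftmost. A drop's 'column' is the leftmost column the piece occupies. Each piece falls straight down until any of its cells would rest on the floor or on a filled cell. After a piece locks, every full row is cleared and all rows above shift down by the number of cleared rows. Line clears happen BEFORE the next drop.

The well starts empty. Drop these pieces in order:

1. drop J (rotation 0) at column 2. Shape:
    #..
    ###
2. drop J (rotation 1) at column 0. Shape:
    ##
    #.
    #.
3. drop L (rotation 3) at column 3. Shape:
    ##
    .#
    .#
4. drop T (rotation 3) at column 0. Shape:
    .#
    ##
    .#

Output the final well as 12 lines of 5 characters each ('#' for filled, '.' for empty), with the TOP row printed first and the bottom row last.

Answer: .....
.....
.....
.....
.....
.....
.#...
##...
.#.##
##..#
#.#.#
#.###

Derivation:
Drop 1: J rot0 at col 2 lands with bottom-row=0; cleared 0 line(s) (total 0); column heights now [0 0 2 1 1], max=2
Drop 2: J rot1 at col 0 lands with bottom-row=0; cleared 0 line(s) (total 0); column heights now [3 3 2 1 1], max=3
Drop 3: L rot3 at col 3 lands with bottom-row=1; cleared 0 line(s) (total 0); column heights now [3 3 2 4 4], max=4
Drop 4: T rot3 at col 0 lands with bottom-row=3; cleared 0 line(s) (total 0); column heights now [5 6 2 4 4], max=6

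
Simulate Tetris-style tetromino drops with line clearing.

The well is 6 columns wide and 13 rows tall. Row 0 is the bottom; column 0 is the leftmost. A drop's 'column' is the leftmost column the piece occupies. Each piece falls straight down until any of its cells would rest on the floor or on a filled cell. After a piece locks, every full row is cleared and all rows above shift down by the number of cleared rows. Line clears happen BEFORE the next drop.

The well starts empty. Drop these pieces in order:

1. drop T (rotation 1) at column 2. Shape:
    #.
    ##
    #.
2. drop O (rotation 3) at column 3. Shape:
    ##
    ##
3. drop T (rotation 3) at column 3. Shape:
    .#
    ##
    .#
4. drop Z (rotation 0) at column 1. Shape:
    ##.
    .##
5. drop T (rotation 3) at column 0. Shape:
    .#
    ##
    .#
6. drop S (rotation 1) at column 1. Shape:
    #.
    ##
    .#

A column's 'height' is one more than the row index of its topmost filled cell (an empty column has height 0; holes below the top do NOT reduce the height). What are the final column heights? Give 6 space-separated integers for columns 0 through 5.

Drop 1: T rot1 at col 2 lands with bottom-row=0; cleared 0 line(s) (total 0); column heights now [0 0 3 2 0 0], max=3
Drop 2: O rot3 at col 3 lands with bottom-row=2; cleared 0 line(s) (total 0); column heights now [0 0 3 4 4 0], max=4
Drop 3: T rot3 at col 3 lands with bottom-row=4; cleared 0 line(s) (total 0); column heights now [0 0 3 6 7 0], max=7
Drop 4: Z rot0 at col 1 lands with bottom-row=6; cleared 0 line(s) (total 0); column heights now [0 8 8 7 7 0], max=8
Drop 5: T rot3 at col 0 lands with bottom-row=8; cleared 0 line(s) (total 0); column heights now [10 11 8 7 7 0], max=11
Drop 6: S rot1 at col 1 lands with bottom-row=10; cleared 0 line(s) (total 0); column heights now [10 13 12 7 7 0], max=13

Answer: 10 13 12 7 7 0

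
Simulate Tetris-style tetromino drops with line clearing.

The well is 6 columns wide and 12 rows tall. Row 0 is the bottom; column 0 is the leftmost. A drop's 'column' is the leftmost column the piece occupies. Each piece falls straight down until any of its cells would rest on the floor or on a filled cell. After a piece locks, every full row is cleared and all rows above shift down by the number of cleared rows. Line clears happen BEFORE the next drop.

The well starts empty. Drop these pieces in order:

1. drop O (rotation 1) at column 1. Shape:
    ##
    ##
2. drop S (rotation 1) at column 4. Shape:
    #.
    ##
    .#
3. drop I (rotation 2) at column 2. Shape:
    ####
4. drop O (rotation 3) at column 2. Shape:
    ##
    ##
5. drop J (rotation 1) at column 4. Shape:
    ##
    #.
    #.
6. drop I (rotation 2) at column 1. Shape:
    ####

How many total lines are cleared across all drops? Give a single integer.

Drop 1: O rot1 at col 1 lands with bottom-row=0; cleared 0 line(s) (total 0); column heights now [0 2 2 0 0 0], max=2
Drop 2: S rot1 at col 4 lands with bottom-row=0; cleared 0 line(s) (total 0); column heights now [0 2 2 0 3 2], max=3
Drop 3: I rot2 at col 2 lands with bottom-row=3; cleared 0 line(s) (total 0); column heights now [0 2 4 4 4 4], max=4
Drop 4: O rot3 at col 2 lands with bottom-row=4; cleared 0 line(s) (total 0); column heights now [0 2 6 6 4 4], max=6
Drop 5: J rot1 at col 4 lands with bottom-row=4; cleared 0 line(s) (total 0); column heights now [0 2 6 6 7 7], max=7
Drop 6: I rot2 at col 1 lands with bottom-row=7; cleared 0 line(s) (total 0); column heights now [0 8 8 8 8 7], max=8

Answer: 0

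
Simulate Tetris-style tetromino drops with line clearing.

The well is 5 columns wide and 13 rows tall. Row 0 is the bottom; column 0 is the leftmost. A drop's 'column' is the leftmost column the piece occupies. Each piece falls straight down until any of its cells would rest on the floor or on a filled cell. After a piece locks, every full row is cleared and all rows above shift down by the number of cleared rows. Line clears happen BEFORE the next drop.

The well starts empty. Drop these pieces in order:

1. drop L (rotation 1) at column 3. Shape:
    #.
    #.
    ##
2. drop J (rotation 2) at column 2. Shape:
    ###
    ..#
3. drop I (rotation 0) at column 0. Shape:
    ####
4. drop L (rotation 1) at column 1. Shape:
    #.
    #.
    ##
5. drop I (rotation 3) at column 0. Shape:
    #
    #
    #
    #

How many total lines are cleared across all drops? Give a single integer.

Drop 1: L rot1 at col 3 lands with bottom-row=0; cleared 0 line(s) (total 0); column heights now [0 0 0 3 1], max=3
Drop 2: J rot2 at col 2 lands with bottom-row=2; cleared 0 line(s) (total 0); column heights now [0 0 4 4 4], max=4
Drop 3: I rot0 at col 0 lands with bottom-row=4; cleared 0 line(s) (total 0); column heights now [5 5 5 5 4], max=5
Drop 4: L rot1 at col 1 lands with bottom-row=5; cleared 0 line(s) (total 0); column heights now [5 8 6 5 4], max=8
Drop 5: I rot3 at col 0 lands with bottom-row=5; cleared 0 line(s) (total 0); column heights now [9 8 6 5 4], max=9

Answer: 0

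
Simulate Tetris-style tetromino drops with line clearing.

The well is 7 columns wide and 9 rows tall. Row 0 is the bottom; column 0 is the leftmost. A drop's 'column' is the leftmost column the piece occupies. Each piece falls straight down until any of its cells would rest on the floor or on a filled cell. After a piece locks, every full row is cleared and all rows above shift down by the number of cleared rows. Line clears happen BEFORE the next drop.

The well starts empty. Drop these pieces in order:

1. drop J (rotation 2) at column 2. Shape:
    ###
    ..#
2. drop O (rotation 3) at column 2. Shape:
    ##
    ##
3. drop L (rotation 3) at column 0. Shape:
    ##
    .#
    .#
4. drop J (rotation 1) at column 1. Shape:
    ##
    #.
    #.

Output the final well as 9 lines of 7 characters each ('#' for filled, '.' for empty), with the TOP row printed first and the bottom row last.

Drop 1: J rot2 at col 2 lands with bottom-row=0; cleared 0 line(s) (total 0); column heights now [0 0 2 2 2 0 0], max=2
Drop 2: O rot3 at col 2 lands with bottom-row=2; cleared 0 line(s) (total 0); column heights now [0 0 4 4 2 0 0], max=4
Drop 3: L rot3 at col 0 lands with bottom-row=0; cleared 0 line(s) (total 0); column heights now [3 3 4 4 2 0 0], max=4
Drop 4: J rot1 at col 1 lands with bottom-row=3; cleared 0 line(s) (total 0); column heights now [3 6 6 4 2 0 0], max=6

Answer: .......
.......
.......
.##....
.#.....
.###...
####...
.####..
.#..#..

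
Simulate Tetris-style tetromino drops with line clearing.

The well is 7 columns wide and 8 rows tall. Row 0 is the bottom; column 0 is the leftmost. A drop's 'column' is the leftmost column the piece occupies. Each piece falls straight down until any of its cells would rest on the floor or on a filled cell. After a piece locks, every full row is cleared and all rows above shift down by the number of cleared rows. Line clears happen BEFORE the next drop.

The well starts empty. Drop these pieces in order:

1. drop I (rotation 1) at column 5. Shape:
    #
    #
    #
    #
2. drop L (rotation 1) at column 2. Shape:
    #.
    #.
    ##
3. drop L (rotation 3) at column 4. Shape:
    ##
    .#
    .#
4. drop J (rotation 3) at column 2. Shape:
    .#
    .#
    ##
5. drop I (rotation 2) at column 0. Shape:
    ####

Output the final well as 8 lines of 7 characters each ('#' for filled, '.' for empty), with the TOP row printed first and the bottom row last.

Answer: .......
######.
...#.#.
...#.#.
..##.#.
..#..#.
..#..#.
..##.#.

Derivation:
Drop 1: I rot1 at col 5 lands with bottom-row=0; cleared 0 line(s) (total 0); column heights now [0 0 0 0 0 4 0], max=4
Drop 2: L rot1 at col 2 lands with bottom-row=0; cleared 0 line(s) (total 0); column heights now [0 0 3 1 0 4 0], max=4
Drop 3: L rot3 at col 4 lands with bottom-row=4; cleared 0 line(s) (total 0); column heights now [0 0 3 1 7 7 0], max=7
Drop 4: J rot3 at col 2 lands with bottom-row=3; cleared 0 line(s) (total 0); column heights now [0 0 4 6 7 7 0], max=7
Drop 5: I rot2 at col 0 lands with bottom-row=6; cleared 0 line(s) (total 0); column heights now [7 7 7 7 7 7 0], max=7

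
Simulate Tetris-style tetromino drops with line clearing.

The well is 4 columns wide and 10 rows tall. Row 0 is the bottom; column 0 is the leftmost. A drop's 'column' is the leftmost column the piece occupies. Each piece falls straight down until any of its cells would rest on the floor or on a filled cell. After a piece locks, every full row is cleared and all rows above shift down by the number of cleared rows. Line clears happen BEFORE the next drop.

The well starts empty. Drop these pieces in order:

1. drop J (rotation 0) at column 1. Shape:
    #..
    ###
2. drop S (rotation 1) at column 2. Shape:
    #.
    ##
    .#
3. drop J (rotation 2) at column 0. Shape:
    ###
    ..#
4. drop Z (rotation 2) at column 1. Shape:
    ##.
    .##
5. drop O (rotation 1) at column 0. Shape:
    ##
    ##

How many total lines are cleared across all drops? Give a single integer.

Drop 1: J rot0 at col 1 lands with bottom-row=0; cleared 0 line(s) (total 0); column heights now [0 2 1 1], max=2
Drop 2: S rot1 at col 2 lands with bottom-row=1; cleared 0 line(s) (total 0); column heights now [0 2 4 3], max=4
Drop 3: J rot2 at col 0 lands with bottom-row=4; cleared 0 line(s) (total 0); column heights now [6 6 6 3], max=6
Drop 4: Z rot2 at col 1 lands with bottom-row=6; cleared 0 line(s) (total 0); column heights now [6 8 8 7], max=8
Drop 5: O rot1 at col 0 lands with bottom-row=8; cleared 0 line(s) (total 0); column heights now [10 10 8 7], max=10

Answer: 0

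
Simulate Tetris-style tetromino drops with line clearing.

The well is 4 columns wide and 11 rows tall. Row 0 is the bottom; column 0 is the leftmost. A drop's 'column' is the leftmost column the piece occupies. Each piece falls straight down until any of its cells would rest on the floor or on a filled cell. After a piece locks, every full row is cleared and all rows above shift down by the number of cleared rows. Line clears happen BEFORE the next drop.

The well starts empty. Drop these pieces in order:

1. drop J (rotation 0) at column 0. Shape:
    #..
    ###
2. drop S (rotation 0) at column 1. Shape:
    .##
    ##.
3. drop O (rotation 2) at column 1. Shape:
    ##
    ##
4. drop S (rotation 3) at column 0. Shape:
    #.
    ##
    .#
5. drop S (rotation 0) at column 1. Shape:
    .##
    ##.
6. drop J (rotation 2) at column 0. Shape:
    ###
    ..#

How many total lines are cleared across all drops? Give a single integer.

Drop 1: J rot0 at col 0 lands with bottom-row=0; cleared 0 line(s) (total 0); column heights now [2 1 1 0], max=2
Drop 2: S rot0 at col 1 lands with bottom-row=1; cleared 0 line(s) (total 0); column heights now [2 2 3 3], max=3
Drop 3: O rot2 at col 1 lands with bottom-row=3; cleared 0 line(s) (total 0); column heights now [2 5 5 3], max=5
Drop 4: S rot3 at col 0 lands with bottom-row=5; cleared 0 line(s) (total 0); column heights now [8 7 5 3], max=8
Drop 5: S rot0 at col 1 lands with bottom-row=7; cleared 0 line(s) (total 0); column heights now [8 8 9 9], max=9
Drop 6: J rot2 at col 0 lands with bottom-row=9; cleared 0 line(s) (total 0); column heights now [11 11 11 9], max=11

Answer: 0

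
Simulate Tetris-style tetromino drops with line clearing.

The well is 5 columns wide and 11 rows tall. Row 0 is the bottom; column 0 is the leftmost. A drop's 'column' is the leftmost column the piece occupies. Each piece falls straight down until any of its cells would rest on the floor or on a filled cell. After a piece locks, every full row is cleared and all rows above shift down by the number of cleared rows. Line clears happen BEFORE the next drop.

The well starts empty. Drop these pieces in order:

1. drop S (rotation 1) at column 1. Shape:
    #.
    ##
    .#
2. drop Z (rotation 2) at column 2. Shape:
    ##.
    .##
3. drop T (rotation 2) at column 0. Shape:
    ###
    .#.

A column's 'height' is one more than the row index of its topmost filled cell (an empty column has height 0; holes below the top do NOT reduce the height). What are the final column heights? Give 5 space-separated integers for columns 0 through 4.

Drop 1: S rot1 at col 1 lands with bottom-row=0; cleared 0 line(s) (total 0); column heights now [0 3 2 0 0], max=3
Drop 2: Z rot2 at col 2 lands with bottom-row=1; cleared 0 line(s) (total 0); column heights now [0 3 3 3 2], max=3
Drop 3: T rot2 at col 0 lands with bottom-row=3; cleared 0 line(s) (total 0); column heights now [5 5 5 3 2], max=5

Answer: 5 5 5 3 2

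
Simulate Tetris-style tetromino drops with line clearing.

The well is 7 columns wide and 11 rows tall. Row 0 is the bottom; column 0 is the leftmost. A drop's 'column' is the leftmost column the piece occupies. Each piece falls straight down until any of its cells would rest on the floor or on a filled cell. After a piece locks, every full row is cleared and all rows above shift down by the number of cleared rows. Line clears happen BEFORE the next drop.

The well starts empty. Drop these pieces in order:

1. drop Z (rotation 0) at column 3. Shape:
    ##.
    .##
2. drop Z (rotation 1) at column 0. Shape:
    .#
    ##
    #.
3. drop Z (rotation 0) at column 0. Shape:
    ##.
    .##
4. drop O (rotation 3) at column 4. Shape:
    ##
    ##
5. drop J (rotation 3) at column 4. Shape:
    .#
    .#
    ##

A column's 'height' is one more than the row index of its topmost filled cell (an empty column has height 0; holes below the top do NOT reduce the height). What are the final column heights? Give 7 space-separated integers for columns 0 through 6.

Drop 1: Z rot0 at col 3 lands with bottom-row=0; cleared 0 line(s) (total 0); column heights now [0 0 0 2 2 1 0], max=2
Drop 2: Z rot1 at col 0 lands with bottom-row=0; cleared 0 line(s) (total 0); column heights now [2 3 0 2 2 1 0], max=3
Drop 3: Z rot0 at col 0 lands with bottom-row=3; cleared 0 line(s) (total 0); column heights now [5 5 4 2 2 1 0], max=5
Drop 4: O rot3 at col 4 lands with bottom-row=2; cleared 0 line(s) (total 0); column heights now [5 5 4 2 4 4 0], max=5
Drop 5: J rot3 at col 4 lands with bottom-row=4; cleared 0 line(s) (total 0); column heights now [5 5 4 2 5 7 0], max=7

Answer: 5 5 4 2 5 7 0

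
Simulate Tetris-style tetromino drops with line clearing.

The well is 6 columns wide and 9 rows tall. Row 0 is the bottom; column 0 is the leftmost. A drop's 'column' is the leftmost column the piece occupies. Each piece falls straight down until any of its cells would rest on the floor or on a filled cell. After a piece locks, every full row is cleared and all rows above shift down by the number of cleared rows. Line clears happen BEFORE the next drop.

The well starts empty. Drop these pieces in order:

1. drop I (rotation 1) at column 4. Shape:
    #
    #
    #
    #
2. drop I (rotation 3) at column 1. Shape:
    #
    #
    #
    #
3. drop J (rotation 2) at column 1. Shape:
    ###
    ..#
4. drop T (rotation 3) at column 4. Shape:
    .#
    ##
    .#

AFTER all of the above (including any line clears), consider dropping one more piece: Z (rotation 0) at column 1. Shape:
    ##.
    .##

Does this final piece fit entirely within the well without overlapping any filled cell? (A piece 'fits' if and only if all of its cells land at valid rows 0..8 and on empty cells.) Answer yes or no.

Drop 1: I rot1 at col 4 lands with bottom-row=0; cleared 0 line(s) (total 0); column heights now [0 0 0 0 4 0], max=4
Drop 2: I rot3 at col 1 lands with bottom-row=0; cleared 0 line(s) (total 0); column heights now [0 4 0 0 4 0], max=4
Drop 3: J rot2 at col 1 lands with bottom-row=3; cleared 0 line(s) (total 0); column heights now [0 5 5 5 4 0], max=5
Drop 4: T rot3 at col 4 lands with bottom-row=3; cleared 0 line(s) (total 0); column heights now [0 5 5 5 5 6], max=6
Test piece Z rot0 at col 1 (width 3): heights before test = [0 5 5 5 5 6]; fits = True

Answer: yes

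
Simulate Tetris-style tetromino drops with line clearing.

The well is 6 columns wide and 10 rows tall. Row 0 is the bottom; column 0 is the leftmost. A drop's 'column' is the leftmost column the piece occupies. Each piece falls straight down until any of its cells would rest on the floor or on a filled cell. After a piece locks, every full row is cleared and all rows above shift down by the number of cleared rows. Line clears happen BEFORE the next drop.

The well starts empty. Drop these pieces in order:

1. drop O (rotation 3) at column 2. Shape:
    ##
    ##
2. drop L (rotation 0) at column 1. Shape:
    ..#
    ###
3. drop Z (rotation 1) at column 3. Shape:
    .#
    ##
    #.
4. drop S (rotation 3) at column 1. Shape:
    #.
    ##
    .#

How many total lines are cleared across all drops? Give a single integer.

Drop 1: O rot3 at col 2 lands with bottom-row=0; cleared 0 line(s) (total 0); column heights now [0 0 2 2 0 0], max=2
Drop 2: L rot0 at col 1 lands with bottom-row=2; cleared 0 line(s) (total 0); column heights now [0 3 3 4 0 0], max=4
Drop 3: Z rot1 at col 3 lands with bottom-row=4; cleared 0 line(s) (total 0); column heights now [0 3 3 6 7 0], max=7
Drop 4: S rot3 at col 1 lands with bottom-row=3; cleared 0 line(s) (total 0); column heights now [0 6 5 6 7 0], max=7

Answer: 0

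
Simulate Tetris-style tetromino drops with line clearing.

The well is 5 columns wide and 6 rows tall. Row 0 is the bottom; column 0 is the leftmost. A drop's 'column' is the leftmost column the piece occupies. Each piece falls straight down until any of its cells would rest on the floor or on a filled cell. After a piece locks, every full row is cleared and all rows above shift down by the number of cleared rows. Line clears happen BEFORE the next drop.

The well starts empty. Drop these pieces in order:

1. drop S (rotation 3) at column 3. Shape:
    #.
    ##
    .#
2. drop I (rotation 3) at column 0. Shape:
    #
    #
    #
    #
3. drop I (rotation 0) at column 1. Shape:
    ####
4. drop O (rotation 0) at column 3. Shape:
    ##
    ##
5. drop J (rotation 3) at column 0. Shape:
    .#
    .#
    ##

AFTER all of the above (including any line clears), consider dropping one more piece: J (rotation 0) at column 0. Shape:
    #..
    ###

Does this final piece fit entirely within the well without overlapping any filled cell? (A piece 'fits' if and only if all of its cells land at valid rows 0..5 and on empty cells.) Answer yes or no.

Answer: no

Derivation:
Drop 1: S rot3 at col 3 lands with bottom-row=0; cleared 0 line(s) (total 0); column heights now [0 0 0 3 2], max=3
Drop 2: I rot3 at col 0 lands with bottom-row=0; cleared 0 line(s) (total 0); column heights now [4 0 0 3 2], max=4
Drop 3: I rot0 at col 1 lands with bottom-row=3; cleared 1 line(s) (total 1); column heights now [3 0 0 3 2], max=3
Drop 4: O rot0 at col 3 lands with bottom-row=3; cleared 0 line(s) (total 1); column heights now [3 0 0 5 5], max=5
Drop 5: J rot3 at col 0 lands with bottom-row=3; cleared 0 line(s) (total 1); column heights now [4 6 0 5 5], max=6
Test piece J rot0 at col 0 (width 3): heights before test = [4 6 0 5 5]; fits = False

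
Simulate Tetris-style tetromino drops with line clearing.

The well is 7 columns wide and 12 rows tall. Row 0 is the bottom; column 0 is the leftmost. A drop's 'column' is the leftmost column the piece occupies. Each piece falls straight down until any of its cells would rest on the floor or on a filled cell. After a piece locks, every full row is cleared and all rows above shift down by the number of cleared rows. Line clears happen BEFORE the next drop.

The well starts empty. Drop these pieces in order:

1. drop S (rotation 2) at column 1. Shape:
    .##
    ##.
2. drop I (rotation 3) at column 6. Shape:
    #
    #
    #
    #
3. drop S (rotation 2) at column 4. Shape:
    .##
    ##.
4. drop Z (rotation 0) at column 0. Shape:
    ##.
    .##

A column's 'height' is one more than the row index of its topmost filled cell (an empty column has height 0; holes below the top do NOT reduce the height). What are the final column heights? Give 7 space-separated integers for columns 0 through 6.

Answer: 4 4 3 2 4 5 5

Derivation:
Drop 1: S rot2 at col 1 lands with bottom-row=0; cleared 0 line(s) (total 0); column heights now [0 1 2 2 0 0 0], max=2
Drop 2: I rot3 at col 6 lands with bottom-row=0; cleared 0 line(s) (total 0); column heights now [0 1 2 2 0 0 4], max=4
Drop 3: S rot2 at col 4 lands with bottom-row=3; cleared 0 line(s) (total 0); column heights now [0 1 2 2 4 5 5], max=5
Drop 4: Z rot0 at col 0 lands with bottom-row=2; cleared 0 line(s) (total 0); column heights now [4 4 3 2 4 5 5], max=5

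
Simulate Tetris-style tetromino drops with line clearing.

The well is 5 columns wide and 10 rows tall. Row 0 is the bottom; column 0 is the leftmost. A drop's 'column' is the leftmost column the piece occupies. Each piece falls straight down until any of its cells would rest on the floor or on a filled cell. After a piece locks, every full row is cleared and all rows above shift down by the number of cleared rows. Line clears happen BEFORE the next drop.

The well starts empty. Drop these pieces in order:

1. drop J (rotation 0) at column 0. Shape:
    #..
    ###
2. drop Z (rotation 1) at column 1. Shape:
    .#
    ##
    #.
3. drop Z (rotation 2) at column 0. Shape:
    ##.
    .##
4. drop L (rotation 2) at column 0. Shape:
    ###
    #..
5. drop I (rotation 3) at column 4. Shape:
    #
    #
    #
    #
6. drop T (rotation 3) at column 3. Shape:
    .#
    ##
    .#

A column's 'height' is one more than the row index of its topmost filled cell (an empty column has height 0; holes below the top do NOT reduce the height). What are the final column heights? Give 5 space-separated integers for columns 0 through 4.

Answer: 8 8 8 6 7

Derivation:
Drop 1: J rot0 at col 0 lands with bottom-row=0; cleared 0 line(s) (total 0); column heights now [2 1 1 0 0], max=2
Drop 2: Z rot1 at col 1 lands with bottom-row=1; cleared 0 line(s) (total 0); column heights now [2 3 4 0 0], max=4
Drop 3: Z rot2 at col 0 lands with bottom-row=4; cleared 0 line(s) (total 0); column heights now [6 6 5 0 0], max=6
Drop 4: L rot2 at col 0 lands with bottom-row=6; cleared 0 line(s) (total 0); column heights now [8 8 8 0 0], max=8
Drop 5: I rot3 at col 4 lands with bottom-row=0; cleared 0 line(s) (total 0); column heights now [8 8 8 0 4], max=8
Drop 6: T rot3 at col 3 lands with bottom-row=4; cleared 0 line(s) (total 0); column heights now [8 8 8 6 7], max=8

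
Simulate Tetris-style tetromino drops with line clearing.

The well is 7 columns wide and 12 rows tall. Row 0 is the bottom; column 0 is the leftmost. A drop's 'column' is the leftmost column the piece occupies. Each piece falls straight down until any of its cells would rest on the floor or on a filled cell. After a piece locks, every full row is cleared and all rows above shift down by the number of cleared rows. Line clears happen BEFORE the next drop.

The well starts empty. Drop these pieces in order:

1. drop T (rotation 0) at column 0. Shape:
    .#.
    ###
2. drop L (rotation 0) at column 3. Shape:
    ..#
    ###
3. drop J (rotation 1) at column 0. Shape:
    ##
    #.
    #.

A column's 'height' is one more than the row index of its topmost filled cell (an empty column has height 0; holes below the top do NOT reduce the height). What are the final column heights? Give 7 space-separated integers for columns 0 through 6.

Answer: 4 4 1 1 1 2 0

Derivation:
Drop 1: T rot0 at col 0 lands with bottom-row=0; cleared 0 line(s) (total 0); column heights now [1 2 1 0 0 0 0], max=2
Drop 2: L rot0 at col 3 lands with bottom-row=0; cleared 0 line(s) (total 0); column heights now [1 2 1 1 1 2 0], max=2
Drop 3: J rot1 at col 0 lands with bottom-row=1; cleared 0 line(s) (total 0); column heights now [4 4 1 1 1 2 0], max=4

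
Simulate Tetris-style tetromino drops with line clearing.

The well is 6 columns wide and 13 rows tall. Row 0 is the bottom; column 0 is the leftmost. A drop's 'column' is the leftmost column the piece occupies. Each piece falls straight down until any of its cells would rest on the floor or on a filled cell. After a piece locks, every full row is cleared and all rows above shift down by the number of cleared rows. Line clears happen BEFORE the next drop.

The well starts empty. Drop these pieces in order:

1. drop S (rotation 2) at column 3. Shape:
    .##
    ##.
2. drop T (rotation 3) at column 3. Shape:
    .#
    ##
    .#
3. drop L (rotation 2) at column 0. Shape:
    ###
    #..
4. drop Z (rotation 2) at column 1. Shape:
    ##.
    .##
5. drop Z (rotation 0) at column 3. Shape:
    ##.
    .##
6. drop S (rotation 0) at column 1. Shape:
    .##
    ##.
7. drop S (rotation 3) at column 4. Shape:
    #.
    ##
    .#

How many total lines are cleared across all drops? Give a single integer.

Drop 1: S rot2 at col 3 lands with bottom-row=0; cleared 0 line(s) (total 0); column heights now [0 0 0 1 2 2], max=2
Drop 2: T rot3 at col 3 lands with bottom-row=2; cleared 0 line(s) (total 0); column heights now [0 0 0 4 5 2], max=5
Drop 3: L rot2 at col 0 lands with bottom-row=0; cleared 0 line(s) (total 0); column heights now [2 2 2 4 5 2], max=5
Drop 4: Z rot2 at col 1 lands with bottom-row=4; cleared 0 line(s) (total 0); column heights now [2 6 6 5 5 2], max=6
Drop 5: Z rot0 at col 3 lands with bottom-row=5; cleared 0 line(s) (total 0); column heights now [2 6 6 7 7 6], max=7
Drop 6: S rot0 at col 1 lands with bottom-row=6; cleared 0 line(s) (total 0); column heights now [2 7 8 8 7 6], max=8
Drop 7: S rot3 at col 4 lands with bottom-row=6; cleared 0 line(s) (total 0); column heights now [2 7 8 8 9 8], max=9

Answer: 0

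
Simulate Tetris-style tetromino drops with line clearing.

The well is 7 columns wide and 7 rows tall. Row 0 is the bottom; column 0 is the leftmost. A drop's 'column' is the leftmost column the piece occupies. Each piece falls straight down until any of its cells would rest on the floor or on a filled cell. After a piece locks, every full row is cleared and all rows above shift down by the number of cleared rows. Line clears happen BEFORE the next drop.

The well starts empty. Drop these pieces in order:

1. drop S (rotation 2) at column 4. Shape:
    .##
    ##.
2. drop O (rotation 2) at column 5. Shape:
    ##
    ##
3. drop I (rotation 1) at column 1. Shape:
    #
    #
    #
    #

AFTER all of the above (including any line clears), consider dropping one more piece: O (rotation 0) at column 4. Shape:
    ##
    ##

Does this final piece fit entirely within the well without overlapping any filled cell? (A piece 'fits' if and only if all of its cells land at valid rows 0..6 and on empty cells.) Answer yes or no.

Drop 1: S rot2 at col 4 lands with bottom-row=0; cleared 0 line(s) (total 0); column heights now [0 0 0 0 1 2 2], max=2
Drop 2: O rot2 at col 5 lands with bottom-row=2; cleared 0 line(s) (total 0); column heights now [0 0 0 0 1 4 4], max=4
Drop 3: I rot1 at col 1 lands with bottom-row=0; cleared 0 line(s) (total 0); column heights now [0 4 0 0 1 4 4], max=4
Test piece O rot0 at col 4 (width 2): heights before test = [0 4 0 0 1 4 4]; fits = True

Answer: yes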